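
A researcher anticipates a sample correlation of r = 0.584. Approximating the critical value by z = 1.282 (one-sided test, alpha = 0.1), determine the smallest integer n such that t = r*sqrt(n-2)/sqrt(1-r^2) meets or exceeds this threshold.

6

r√(n−2)/√(1−r²) ≥ 1.282  ⇔  n−2 ≥ (1.282)²·(1−r²)/r²
(1−r²)/r² = (1−0.341056)/0.341056 = 1.9321
n ≥ 2 + 1.643524·1.9321 = 2 + 3.1755 = 5.1755
⌈5.1755⌉ = 6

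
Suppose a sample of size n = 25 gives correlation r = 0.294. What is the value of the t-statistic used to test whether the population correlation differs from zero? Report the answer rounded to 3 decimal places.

1.475

1 − r² = 1 − 0.086436 = 0.913564;  √(1−r²) = 0.955805
√(n−2) = √23 = 4.795832
t = r·√(n−2)/√(1−r²) = 0.294 · 4.795832 / 0.955805 = 1.475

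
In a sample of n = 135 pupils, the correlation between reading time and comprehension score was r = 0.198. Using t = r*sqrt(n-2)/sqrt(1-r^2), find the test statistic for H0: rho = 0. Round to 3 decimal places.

t = r·√(n−2) / √(1−r²) with r = 0.198, n = 135
  = 0.198·√133 / √(1 − 0.039204)
  = 0.198·11.532563 / 0.980202
  = 2.283447 / 0.980202 = 2.330

2.330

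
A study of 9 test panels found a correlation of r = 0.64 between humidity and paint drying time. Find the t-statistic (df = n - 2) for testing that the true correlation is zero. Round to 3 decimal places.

2.204

1 − r² = 1 − 0.4096 = 0.5904;  √(1−r²) = 0.768375
√(n−2) = √7 = 2.645751
t = r·√(n−2)/√(1−r²) = 0.64 · 2.645751 / 0.768375 = 2.204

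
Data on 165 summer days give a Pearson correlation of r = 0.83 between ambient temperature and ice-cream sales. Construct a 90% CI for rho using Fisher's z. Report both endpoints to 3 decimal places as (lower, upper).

(0.785, 0.866)

z_r = atanh(0.83) = 1.188136;  SE = 1/√(n−3) = 1/√162 = 0.078567
z-limits: 1.188136 ± 1.645·0.078567 = 1.188136 ± 0.129243 = [1.058893, 1.317379]
ρ-limits: (tanh 1.058893, tanh 1.317379) = (0.785, 0.866)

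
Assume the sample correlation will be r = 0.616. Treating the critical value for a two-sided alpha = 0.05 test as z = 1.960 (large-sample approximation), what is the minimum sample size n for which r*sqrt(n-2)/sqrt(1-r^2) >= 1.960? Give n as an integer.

r√(n−2)/√(1−r²) ≥ 1.960  ⇔  n−2 ≥ (1.960)²·(1−r²)/r²
(1−r²)/r² = (1−0.379456)/0.379456 = 1.6354
n ≥ 2 + 3.8416·1.6354 = 2 + 6.2826 = 8.2826
⌈8.2826⌉ = 9

9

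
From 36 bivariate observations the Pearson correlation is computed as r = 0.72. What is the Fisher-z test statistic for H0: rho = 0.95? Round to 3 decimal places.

Fisher z: atanh(0.72) = 0.907645, atanh(0.95) = 1.831781
z = (z_r − z_0)·√(n−3) = (0.907645 − 1.831781)·√33 = -0.924136 · 5.744563 = -5.309

-5.309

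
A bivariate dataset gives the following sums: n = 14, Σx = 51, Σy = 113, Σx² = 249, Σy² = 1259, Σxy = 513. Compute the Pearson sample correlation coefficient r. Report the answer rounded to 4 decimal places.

S_xy = nΣxy − ΣxΣy = 14·513 − 51·113 = 7182 − 5763 = 1419
S_xx = nΣx² − (Σx)² = 14·249 − 51² = 3486 − 2601 = 885
S_yy = nΣy² − (Σy)² = 14·1259 − 113² = 17626 − 12769 = 4857
r = S_xy / √(S_xx·S_yy) = 1419 / √(885·4857) = 1419 / √4298445 = 1419 / 2073.2692 = 0.6844

0.6844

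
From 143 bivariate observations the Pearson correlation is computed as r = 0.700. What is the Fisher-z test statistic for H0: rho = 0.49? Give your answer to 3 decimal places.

3.919

Fisher z: atanh(0.700) = 0.867301, atanh(0.49) = 0.536060
z = (z_r − z_0)·√(n−3) = (0.867301 − 0.536060)·√140 = 0.331241 · 11.832160 = 3.919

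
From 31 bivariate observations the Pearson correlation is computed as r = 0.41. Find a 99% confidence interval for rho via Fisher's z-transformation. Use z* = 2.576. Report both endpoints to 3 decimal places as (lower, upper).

(-0.051, 0.727)

Fisher z: z_r = atanh(r) = ½·ln((1+0.41)/(1−0.41)) = 0.435611
SE(z) = 1/√(n−3) = 1/√28 = 0.188982
99% ⇒ z* = 2.576; margin = 2.576·0.188982 = 0.486818
CI on z-scale: (-0.051207, 0.922429)
Back-transform: tanh(-0.051207) = -0.051162, tanh(0.922429) = 0.727044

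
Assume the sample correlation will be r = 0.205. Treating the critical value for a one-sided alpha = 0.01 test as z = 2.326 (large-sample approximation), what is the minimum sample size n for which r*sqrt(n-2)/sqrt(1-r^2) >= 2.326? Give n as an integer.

r√(n−2)/√(1−r²) ≥ 2.326  ⇔  n−2 ≥ (2.326)²·(1−r²)/r²
(1−r²)/r² = (1−0.042025)/0.042025 = 22.7954
n ≥ 2 + 5.410276·22.7954 = 2 + 123.3294 = 125.3294
⌈125.3294⌉ = 126

126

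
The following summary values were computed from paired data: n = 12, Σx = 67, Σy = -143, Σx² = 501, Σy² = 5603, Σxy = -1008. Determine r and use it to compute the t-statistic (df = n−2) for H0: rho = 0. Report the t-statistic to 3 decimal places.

-0.987

Numerator: nΣxy − (Σx)(Σy) = 12·(-1008) − (67)(-143) = -2515
Denominator: √[(nΣx²−(Σx)²)(nΣy²−(Σy)²)]
  nΣx²−(Σx)² = 12·501 − 4489 = 1523;  nΣy²−(Σy)² = 12·5603 − 20449 = 46787
  √(1523·46787) = √71256601 = 8441.3625
r = -2515 / 8441.3625 = -0.2979
t = r·√(n−2)/√(1−r²) = -0.2979·√10 / √(1−0.088744) = -0.942043 / 0.954597 = -0.987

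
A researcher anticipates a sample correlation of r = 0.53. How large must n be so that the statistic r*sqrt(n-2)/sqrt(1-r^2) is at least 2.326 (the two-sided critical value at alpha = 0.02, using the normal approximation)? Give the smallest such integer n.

16

Need r·√(n−2)/√(1−r²) ≥ 2.326
√(n−2) ≥ 2.326·√(1−0.2809) / 0.53 = 2.326·0.847998 / 0.53 = 3.7216
n−2 ≥ 13.8503  ⇒  n ≥ 15.8503
Smallest integer n = 16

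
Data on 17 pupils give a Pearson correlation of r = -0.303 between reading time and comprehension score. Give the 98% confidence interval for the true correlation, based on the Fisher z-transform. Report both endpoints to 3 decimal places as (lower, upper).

Fisher z: z_r = atanh(r) = ½·ln((1+(-0.303))/(1−(-0.303))) = -0.312820
SE(z) = 1/√(n−3) = 1/√14 = 0.267261
98% ⇒ z* = 2.326; margin = 2.326·0.267261 = 0.621649
CI on z-scale: (-0.934469, 0.308829)
Back-transform: tanh(-0.934469) = -0.732671, tanh(0.308829) = 0.299371

(-0.733, 0.299)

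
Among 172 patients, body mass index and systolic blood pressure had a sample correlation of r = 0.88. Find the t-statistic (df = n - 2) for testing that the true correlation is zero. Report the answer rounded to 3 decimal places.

1 − r² = 1 − 0.7744 = 0.2256;  √(1−r²) = 0.474974
√(n−2) = √170 = 13.038405
t = r·√(n−2)/√(1−r²) = 0.88 · 13.038405 / 0.474974 = 24.157

24.157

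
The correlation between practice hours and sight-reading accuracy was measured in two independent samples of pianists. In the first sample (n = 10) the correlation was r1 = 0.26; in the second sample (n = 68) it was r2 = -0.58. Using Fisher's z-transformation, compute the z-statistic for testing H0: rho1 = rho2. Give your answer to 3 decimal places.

2.334

Fisher z-transforms: z1 = atanh(0.26) = 0.266108, z2 = atanh(-0.58) = -0.662463; difference d = 0.928571
Var(d) = 1/7 + 1/65 = 0.1428571 + 0.0153846 = 0.1582417
z = d/√Var(d) = 0.928571 / √0.1582417 = 0.928571 / 0.397796 = 2.334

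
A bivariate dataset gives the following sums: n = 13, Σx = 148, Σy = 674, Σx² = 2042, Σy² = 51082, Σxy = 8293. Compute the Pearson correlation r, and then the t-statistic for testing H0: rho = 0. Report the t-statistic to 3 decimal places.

0.886

Numerator: nΣxy − (Σx)(Σy) = 13·8293 − (148)(674) = 8057
Denominator: √[(nΣx²−(Σx)²)(nΣy²−(Σy)²)]
  nΣx²−(Σx)² = 13·2042 − 21904 = 4642;  nΣy²−(Σy)² = 13·51082 − 454276 = 209790
  √(4642·209790) = √973845180 = 31206.4926
r = 8057 / 31206.4926 = 0.2582
t = r·√(n−2)/√(1−r²) = 0.2582·√11 / √(1−0.066667) = 0.856353 / 0.966092 = 0.886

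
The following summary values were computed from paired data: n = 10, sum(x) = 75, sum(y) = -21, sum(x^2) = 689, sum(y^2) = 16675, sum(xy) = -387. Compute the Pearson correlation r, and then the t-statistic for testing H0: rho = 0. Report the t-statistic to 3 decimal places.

-0.453

Numerator: nΣxy − (Σx)(Σy) = 10·(-387) − (75)(-21) = -2295
Denominator: √[(nΣx²−(Σx)²)(nΣy²−(Σy)²)]
  nΣx²−(Σx)² = 10·689 − 5625 = 1265;  nΣy²−(Σy)² = 10·16675 − 441 = 166309
  √(1265·166309) = √210380885 = 14504.5126
r = -2295 / 14504.5126 = -0.1582
t = r·√(n−2)/√(1−r²) = -0.1582·√8 / √(1−0.025027) = -0.447457 / 0.987407 = -0.453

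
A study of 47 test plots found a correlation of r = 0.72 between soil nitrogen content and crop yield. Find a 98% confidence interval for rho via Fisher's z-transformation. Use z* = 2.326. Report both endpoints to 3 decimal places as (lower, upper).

(0.506, 0.851)

Fisher z: z_r = atanh(r) = ½·ln((1+0.72)/(1−0.72)) = 0.907645
SE(z) = 1/√(n−3) = 1/√44 = 0.150756
98% ⇒ z* = 2.326; margin = 2.326·0.150756 = 0.350658
CI on z-scale: (0.556987, 1.258303)
Back-transform: tanh(0.556987) = 0.505738, tanh(1.258303) = 0.850596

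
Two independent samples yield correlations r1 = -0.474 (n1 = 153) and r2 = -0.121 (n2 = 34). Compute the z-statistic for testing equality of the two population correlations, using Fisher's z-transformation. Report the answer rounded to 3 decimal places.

Fisher z-transforms: z1 = atanh(-0.474) = -0.515217, z2 = atanh(-0.121) = -0.121596; difference d = -0.393621
Var(d) = 1/150 + 1/31 = 0.0066667 + 0.0322581 = 0.0389248
z = d/√Var(d) = -0.393621 / √0.0389248 = -0.393621 / 0.197294 = -1.995

-1.995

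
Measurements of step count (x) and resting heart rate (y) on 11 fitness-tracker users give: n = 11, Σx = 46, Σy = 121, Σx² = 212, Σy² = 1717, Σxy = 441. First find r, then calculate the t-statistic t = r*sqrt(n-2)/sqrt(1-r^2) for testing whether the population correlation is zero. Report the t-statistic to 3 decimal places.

-3.367

S_xy = nΣxy − ΣxΣy = 11·441 − 46·121 = 4851 − 5566 = -715
S_xx = nΣx² − (Σx)² = 11·212 − 46² = 2332 − 2116 = 216
S_yy = nΣy² − (Σy)² = 11·1717 − 121² = 18887 − 14641 = 4246
r = S_xy / √(S_xx·S_yy) = -715 / √(216·4246) = -715 / √917136 = -715 / 957.6722 = -0.7466
t = r·√(n−2)/√(1−r²) = -0.7466·√9 / √(1−0.557412) = -2.239800 / 0.665273 = -3.367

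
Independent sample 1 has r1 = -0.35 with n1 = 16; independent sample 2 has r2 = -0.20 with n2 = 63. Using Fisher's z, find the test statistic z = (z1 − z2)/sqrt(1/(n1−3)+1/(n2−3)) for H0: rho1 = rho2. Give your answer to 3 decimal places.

z1 = atanh(-0.35) = -0.365444,  z2 = atanh(-0.20) = -0.202733
SE = √(1/(n1−3) + 1/(n2−3)) = √(1/13 + 1/60) = √(0.0769231 + 0.0166667) = √0.0935898 = 0.305925
z = (z1 − z2)/SE = (-0.365444 − (-0.202733)) / 0.305925 = -0.162711 / 0.305925 = -0.532

-0.532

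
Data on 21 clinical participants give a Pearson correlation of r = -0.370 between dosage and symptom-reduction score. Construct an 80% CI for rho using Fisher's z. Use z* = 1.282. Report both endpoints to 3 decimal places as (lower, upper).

(-0.598, -0.086)

z_r = atanh(-0.370) = -0.388423;  SE = 1/√(n−3) = 1/√18 = 0.235702
z-limits: -0.388423 ± 1.282·0.235702 = -0.388423 ± 0.302170 = [-0.690593, -0.086253]
ρ-limits: (tanh -0.690593, tanh -0.086253) = (-0.598, -0.086)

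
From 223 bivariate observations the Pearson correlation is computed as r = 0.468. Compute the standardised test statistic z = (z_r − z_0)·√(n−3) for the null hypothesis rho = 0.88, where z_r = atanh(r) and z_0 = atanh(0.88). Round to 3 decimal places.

z_r = atanh(0.468) = 0.507506,  z_0 = atanh(0.88) = 1.375768
SE = 1/√(n−3) = 1/√220 = 0.067420
z = (z_r − z_0)/SE = (0.507506 − 1.375768) / 0.067420 = -0.868262 / 0.067420 = -12.878

-12.878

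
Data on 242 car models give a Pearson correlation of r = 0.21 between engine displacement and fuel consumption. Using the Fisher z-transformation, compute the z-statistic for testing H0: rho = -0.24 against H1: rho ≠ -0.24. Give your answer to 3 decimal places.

7.080

z_r = atanh(0.21) = 0.213171,  z_0 = atanh(-0.24) = -0.244774
SE = 1/√(n−3) = 1/√239 = 0.064685
z = (z_r − z_0)/SE = (0.213171 − (-0.244774)) / 0.064685 = 0.457945 / 0.064685 = 7.080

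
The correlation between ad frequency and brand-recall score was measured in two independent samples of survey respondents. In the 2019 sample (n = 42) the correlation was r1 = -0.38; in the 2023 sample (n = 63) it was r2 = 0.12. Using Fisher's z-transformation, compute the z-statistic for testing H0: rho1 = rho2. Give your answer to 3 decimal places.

-2.531

Fisher z-transforms: z1 = atanh(-0.38) = -0.400060, z2 = atanh(0.12) = 0.120581; difference d = -0.520641
Var(d) = 1/39 + 1/60 = 0.0256410 + 0.0166667 = 0.0423077
z = d/√Var(d) = -0.520641 / √0.0423077 = -0.520641 / 0.205688 = -2.531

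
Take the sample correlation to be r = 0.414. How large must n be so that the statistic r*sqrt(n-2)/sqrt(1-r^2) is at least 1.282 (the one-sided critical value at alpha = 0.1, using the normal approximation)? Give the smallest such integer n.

10

Need r·√(n−2)/√(1−r²) ≥ 1.282
√(n−2) ≥ 1.282·√(1−0.171396) / 0.414 = 1.282·0.910277 / 0.414 = 2.8188
n−2 ≥ 7.9456  ⇒  n ≥ 9.9456
Smallest integer n = 10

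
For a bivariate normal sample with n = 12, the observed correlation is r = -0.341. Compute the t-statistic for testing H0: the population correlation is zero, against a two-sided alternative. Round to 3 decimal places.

-1.147

1 − r² = 1 − 0.116281 = 0.883719;  √(1−r²) = 0.940063
√(n−2) = √10 = 3.162278
t = r·√(n−2)/√(1−r²) = -0.341 · 3.162278 / 0.940063 = -1.147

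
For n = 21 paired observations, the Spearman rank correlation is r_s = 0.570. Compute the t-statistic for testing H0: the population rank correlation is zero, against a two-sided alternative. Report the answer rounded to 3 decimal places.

3.024

t = r_s·√(n−2) / √(1−r_s²) with r_s = 0.570, n = 21
  = 0.570·√19 / √(1 − 0.324900)
  = 0.570·4.358899 / 0.821645
  = 2.484572 / 0.821645 = 3.024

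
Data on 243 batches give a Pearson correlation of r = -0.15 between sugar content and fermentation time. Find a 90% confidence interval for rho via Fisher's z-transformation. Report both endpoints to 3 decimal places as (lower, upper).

(-0.252, -0.045)

Fisher z: z_r = atanh(r) = ½·ln((1+(-0.15))/(1−(-0.15))) = -0.151140
SE(z) = 1/√(n−3) = 1/√240 = 0.064550
90% ⇒ z* = 1.645; margin = 1.645·0.064550 = 0.106185
CI on z-scale: (-0.257325, -0.044955)
Back-transform: tanh(-0.257325) = -0.251792, tanh(-0.044955) = -0.044925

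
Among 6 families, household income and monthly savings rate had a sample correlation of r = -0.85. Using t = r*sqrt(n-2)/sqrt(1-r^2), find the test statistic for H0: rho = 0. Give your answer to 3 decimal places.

-3.227

1 − r² = 1 − 0.7225 = 0.2775;  √(1−r²) = 0.526783
√(n−2) = √4 = 2.000000
t = r·√(n−2)/√(1−r²) = -0.85 · 2.000000 / 0.526783 = -3.227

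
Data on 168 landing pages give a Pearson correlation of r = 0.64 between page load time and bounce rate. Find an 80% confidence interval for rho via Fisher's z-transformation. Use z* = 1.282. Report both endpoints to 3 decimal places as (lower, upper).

z_r = atanh(0.64) = 0.758174;  SE = 1/√(n−3) = 1/√165 = 0.077850
z-limits: 0.758174 ± 1.282·0.077850 = 0.758174 ± 0.099804 = [0.658370, 0.857978]
ρ-limits: (tanh 0.658370, tanh 0.857978) = (0.577, 0.695)

(0.577, 0.695)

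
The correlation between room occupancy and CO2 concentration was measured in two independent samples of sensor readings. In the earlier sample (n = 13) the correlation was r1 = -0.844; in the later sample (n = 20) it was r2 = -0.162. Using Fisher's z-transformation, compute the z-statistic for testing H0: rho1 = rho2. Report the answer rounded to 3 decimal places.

z1 = atanh(-0.844) = -1.234918,  z2 = atanh(-0.162) = -0.163440
SE = √(1/(n1−3) + 1/(n2−3)) = √(1/10 + 1/17) = √(0.1000000 + 0.0588235) = √0.1588235 = 0.398527
z = (z1 − z2)/SE = (-1.234918 − (-0.163440)) / 0.398527 = -1.071478 / 0.398527 = -2.689

-2.689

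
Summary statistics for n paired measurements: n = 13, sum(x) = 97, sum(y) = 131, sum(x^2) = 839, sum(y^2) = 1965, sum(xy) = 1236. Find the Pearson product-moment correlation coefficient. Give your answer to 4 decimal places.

0.9484

Numerator: nΣxy − (Σx)(Σy) = 13·1236 − (97)(131) = 3361
Denominator: √[(nΣx²−(Σx)²)(nΣy²−(Σy)²)]
  nΣx²−(Σx)² = 13·839 − 9409 = 1498;  nΣy²−(Σy)² = 13·1965 − 17161 = 8384
  √(1498·8384) = √12559232 = 3543.9007
r = 3361 / 3543.9007 = 0.9484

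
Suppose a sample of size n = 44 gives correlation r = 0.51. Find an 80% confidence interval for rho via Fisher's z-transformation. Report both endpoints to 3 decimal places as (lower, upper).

(0.347, 0.643)

Fisher z: z_r = atanh(r) = ½·ln((1+0.51)/(1−0.51)) = 0.562730
SE(z) = 1/√(n−3) = 1/√41 = 0.156174
80% ⇒ z* = 1.282; margin = 1.282·0.156174 = 0.200215
CI on z-scale: (0.362515, 0.762945)
Back-transform: tanh(0.362515) = 0.347427, tanh(0.762945) = 0.642808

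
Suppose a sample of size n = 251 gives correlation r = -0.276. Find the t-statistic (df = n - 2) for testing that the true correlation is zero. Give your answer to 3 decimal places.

t = r·√(n−2) / √(1−r²) with r = -0.276, n = 251
  = -0.276·√249 / √(1 − 0.076176)
  = -0.276·15.779734 / 0.961158
  = -4.355207 / 0.961158 = -4.531

-4.531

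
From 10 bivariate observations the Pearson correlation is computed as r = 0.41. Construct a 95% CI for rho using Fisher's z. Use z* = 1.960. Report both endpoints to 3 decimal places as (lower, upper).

z_r = atanh(0.41) = 0.435611;  SE = 1/√(n−3) = 1/√7 = 0.377964
z-limits: 0.435611 ± 1.960·0.377964 = 0.435611 ± 0.740809 = [-0.305198, 1.176420]
ρ-limits: (tanh -0.305198, tanh 1.176420) = (-0.296, 0.826)

(-0.296, 0.826)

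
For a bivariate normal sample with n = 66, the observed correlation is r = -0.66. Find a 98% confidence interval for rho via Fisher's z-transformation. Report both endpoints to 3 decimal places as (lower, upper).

(-0.795, -0.462)

Fisher z: z_r = atanh(r) = ½·ln((1+(-0.66))/(1−(-0.66))) = -0.792814
SE(z) = 1/√(n−3) = 1/√63 = 0.125988
98% ⇒ z* = 2.326; margin = 2.326·0.125988 = 0.293048
CI on z-scale: (-1.085862, -0.499766)
Back-transform: tanh(-1.085862) = -0.795363, tanh(-0.499766) = -0.461933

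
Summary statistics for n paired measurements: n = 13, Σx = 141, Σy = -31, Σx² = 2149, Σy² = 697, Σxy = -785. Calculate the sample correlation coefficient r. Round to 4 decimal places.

Numerator: nΣxy − (Σx)(Σy) = 13·(-785) − (141)(-31) = -5834
Denominator: √[(nΣx²−(Σx)²)(nΣy²−(Σy)²)]
  nΣx²−(Σx)² = 13·2149 − 19881 = 8056;  nΣy²−(Σy)² = 13·697 − 961 = 8100
  √(8056·8100) = √65253600 = 8077.9700
r = -5834 / 8077.9700 = -0.7222

-0.7222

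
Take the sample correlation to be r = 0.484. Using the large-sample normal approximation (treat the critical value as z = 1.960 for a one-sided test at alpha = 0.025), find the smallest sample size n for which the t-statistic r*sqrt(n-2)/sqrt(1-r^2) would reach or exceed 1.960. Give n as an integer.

15

r√(n−2)/√(1−r²) ≥ 1.960  ⇔  n−2 ≥ (1.960)²·(1−r²)/r²
(1−r²)/r² = (1−0.234256)/0.234256 = 3.2688
n ≥ 2 + 3.8416·3.2688 = 2 + 12.5574 = 14.5574
⌈14.5574⌉ = 15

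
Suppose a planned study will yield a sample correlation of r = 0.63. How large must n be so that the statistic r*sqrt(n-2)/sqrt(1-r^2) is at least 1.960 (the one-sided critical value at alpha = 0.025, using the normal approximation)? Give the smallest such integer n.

8

Need r·√(n−2)/√(1−r²) ≥ 1.960
√(n−2) ≥ 1.960·√(1−0.3969) / 0.63 = 1.960·0.776595 / 0.63 = 2.4161
n−2 ≥ 5.8375  ⇒  n ≥ 7.8375
Smallest integer n = 8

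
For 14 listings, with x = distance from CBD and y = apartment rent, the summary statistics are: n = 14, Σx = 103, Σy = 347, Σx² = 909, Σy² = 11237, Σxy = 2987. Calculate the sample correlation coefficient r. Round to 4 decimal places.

0.6875

S_xy = nΣxy − ΣxΣy = 14·2987 − 103·347 = 41818 − 35741 = 6077
S_xx = nΣx² − (Σx)² = 14·909 − 103² = 12726 − 10609 = 2117
S_yy = nΣy² − (Σy)² = 14·11237 − 347² = 157318 − 120409 = 36909
r = S_xy / √(S_xx·S_yy) = 6077 / √(2117·36909) = 6077 / √78136353 = 6077 / 8839.4770 = 0.6875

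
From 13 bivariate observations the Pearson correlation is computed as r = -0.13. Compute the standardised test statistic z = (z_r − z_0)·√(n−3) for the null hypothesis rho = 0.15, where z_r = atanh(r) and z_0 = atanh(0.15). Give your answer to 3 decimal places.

z_r = atanh(-0.13) = -0.130740,  z_0 = atanh(0.15) = 0.151140
SE = 1/√(n−3) = 1/√10 = 0.316228
z = (z_r − z_0)/SE = (-0.130740 − 0.151140) / 0.316228 = -0.281880 / 0.316228 = -0.891

-0.891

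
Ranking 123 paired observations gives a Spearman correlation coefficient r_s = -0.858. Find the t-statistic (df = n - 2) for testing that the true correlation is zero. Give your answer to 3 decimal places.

-18.374

t = r_s·√(n−2) / √(1−r_s²) with r_s = -0.858, n = 123
  = -0.858·√121 / √(1 − 0.736164)
  = -0.858·11.000000 / 0.513650
  = -9.438000 / 0.513650 = -18.374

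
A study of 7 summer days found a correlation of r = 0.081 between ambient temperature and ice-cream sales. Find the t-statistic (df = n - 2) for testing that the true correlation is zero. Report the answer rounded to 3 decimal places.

0.182

t = r·√(n−2) / √(1−r²) with r = 0.081, n = 7
  = 0.081·√5 / √(1 − 0.006561)
  = 0.081·2.236068 / 0.996714
  = 0.181122 / 0.996714 = 0.182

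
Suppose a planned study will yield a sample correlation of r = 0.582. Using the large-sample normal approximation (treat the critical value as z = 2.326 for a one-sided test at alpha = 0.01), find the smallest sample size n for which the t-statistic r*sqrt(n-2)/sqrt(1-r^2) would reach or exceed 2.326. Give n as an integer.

13

Need r·√(n−2)/√(1−r²) ≥ 2.326
√(n−2) ≥ 2.326·√(1−0.338724) / 0.582 = 2.326·0.813189 / 0.582 = 3.2500
n−2 ≥ 10.5625  ⇒  n ≥ 12.5625
Smallest integer n = 13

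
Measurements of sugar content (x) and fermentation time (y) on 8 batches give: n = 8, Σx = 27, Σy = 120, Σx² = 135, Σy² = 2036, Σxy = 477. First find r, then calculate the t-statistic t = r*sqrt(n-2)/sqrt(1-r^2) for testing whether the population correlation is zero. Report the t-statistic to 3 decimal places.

2.453

Numerator: nΣxy − (Σx)(Σy) = 8·477 − (27)(120) = 576
Denominator: √[(nΣx²−(Σx)²)(nΣy²−(Σy)²)]
  nΣx²−(Σx)² = 8·135 − 729 = 351;  nΣy²−(Σy)² = 8·2036 − 14400 = 1888
  √(351·1888) = √662688 = 814.0565
r = 576 / 814.0565 = 0.7076
t = r·√(n−2)/√(1−r²) = 0.7076·√6 / √(1−0.500698) = 1.733259 / 0.706613 = 2.453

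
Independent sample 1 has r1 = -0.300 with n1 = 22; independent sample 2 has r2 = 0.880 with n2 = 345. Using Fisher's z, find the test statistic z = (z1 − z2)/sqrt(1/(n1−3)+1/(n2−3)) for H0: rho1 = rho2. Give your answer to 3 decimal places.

z1 = atanh(-0.300) = -0.309520,  z2 = atanh(0.880) = 1.375768
SE = √(1/(n1−3) + 1/(n2−3)) = √(1/19 + 1/342) = √(0.0526316 + 0.0029240) = √0.0555556 = 0.235702
z = (z1 − z2)/SE = (-0.309520 − 1.375768) / 0.235702 = -1.685288 / 0.235702 = -7.150

-7.150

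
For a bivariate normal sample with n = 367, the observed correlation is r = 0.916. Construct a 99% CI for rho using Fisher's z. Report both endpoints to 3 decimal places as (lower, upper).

(0.891, 0.935)

Fisher z: z_r = atanh(r) = ½·ln((1+0.916)/(1−0.916)) = 1.563589
SE(z) = 1/√(n−3) = 1/√364 = 0.052414
99% ⇒ z* = 2.576; margin = 2.576·0.052414 = 0.135018
CI on z-scale: (1.428571, 1.698607)
Back-transform: tanh(1.428571) = 0.891373, tanh(1.698607) = 0.935235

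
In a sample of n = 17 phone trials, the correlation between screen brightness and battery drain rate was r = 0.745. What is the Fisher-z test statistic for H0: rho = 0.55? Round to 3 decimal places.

Fisher z: atanh(0.745) = 0.961623, atanh(0.55) = 0.618381
z = (z_r − z_0)·√(n−3) = (0.961623 − 0.618381)·√14 = 0.343242 · 3.741657 = 1.284

1.284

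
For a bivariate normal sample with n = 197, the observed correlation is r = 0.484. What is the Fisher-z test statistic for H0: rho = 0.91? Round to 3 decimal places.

-13.919

Fisher z: atanh(0.484) = 0.528195, atanh(0.91) = 1.527524
z = (z_r − z_0)·√(n−3) = (0.528195 − 1.527524)·√194 = -0.999329 · 13.928388 = -13.919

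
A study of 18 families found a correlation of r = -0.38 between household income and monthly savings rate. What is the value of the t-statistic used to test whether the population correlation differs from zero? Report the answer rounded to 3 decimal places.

-1.643

1 − r² = 1 − 0.1444 = 0.8556;  √(1−r²) = 0.924986
√(n−2) = √16 = 4.000000
t = r·√(n−2)/√(1−r²) = -0.38 · 4.000000 / 0.924986 = -1.643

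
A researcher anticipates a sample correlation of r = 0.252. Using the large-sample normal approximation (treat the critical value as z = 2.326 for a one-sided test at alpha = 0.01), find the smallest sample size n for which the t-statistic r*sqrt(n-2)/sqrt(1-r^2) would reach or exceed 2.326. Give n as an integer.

82

r√(n−2)/√(1−r²) ≥ 2.326  ⇔  n−2 ≥ (2.326)²·(1−r²)/r²
(1−r²)/r² = (1−0.063504)/0.063504 = 14.7470
n ≥ 2 + 5.410276·14.7470 = 2 + 79.7853 = 81.7853
⌈81.7853⌉ = 82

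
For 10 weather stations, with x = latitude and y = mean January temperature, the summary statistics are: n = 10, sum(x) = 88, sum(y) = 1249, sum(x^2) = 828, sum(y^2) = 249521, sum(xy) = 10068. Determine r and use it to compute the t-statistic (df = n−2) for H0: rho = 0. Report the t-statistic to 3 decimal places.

Numerator: nΣxy − (Σx)(Σy) = 10·10068 − (88)(1249) = -9232
Denominator: √[(nΣx²−(Σx)²)(nΣy²−(Σy)²)]
  nΣx²−(Σx)² = 10·828 − 7744 = 536;  nΣy²−(Σy)² = 10·249521 − 1560001 = 935209
  √(536·935209) = √501272024 = 22389.1050
r = -9232 / 22389.1050 = -0.4123
t = r·√(n−2)/√(1−r²) = -0.4123·√8 / √(1−0.169991) = -1.166161 / 0.911048 = -1.280

-1.280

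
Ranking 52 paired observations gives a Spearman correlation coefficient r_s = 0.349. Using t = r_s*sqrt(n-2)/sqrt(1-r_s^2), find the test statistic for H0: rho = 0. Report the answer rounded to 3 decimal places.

t = r_s·√(n−2) / √(1−r_s²) with r_s = 0.349, n = 52
  = 0.349·√50 / √(1 − 0.121801)
  = 0.349·7.071068 / 0.937123
  = 2.467803 / 0.937123 = 2.633

2.633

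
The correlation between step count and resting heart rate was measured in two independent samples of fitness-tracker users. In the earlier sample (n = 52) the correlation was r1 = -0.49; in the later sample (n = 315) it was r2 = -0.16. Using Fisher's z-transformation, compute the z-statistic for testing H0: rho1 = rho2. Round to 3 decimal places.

z1 = atanh(-0.49) = -0.536060,  z2 = atanh(-0.16) = -0.161387
SE = √(1/(n1−3) + 1/(n2−3)) = √(1/49 + 1/312) = √(0.0204082 + 0.0032051) = √0.0236133 = 0.153666
z = (z1 − z2)/SE = (-0.536060 − (-0.161387)) / 0.153666 = -0.374673 / 0.153666 = -2.438

-2.438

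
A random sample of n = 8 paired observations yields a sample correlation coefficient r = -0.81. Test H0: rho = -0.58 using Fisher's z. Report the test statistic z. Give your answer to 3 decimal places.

Fisher z: atanh(-0.81) = -1.127029, atanh(-0.58) = -0.662463
z = (z_r − z_0)·√(n−3) = (-1.127029 − (-0.662463))·√5 = -0.464566 · 2.236068 = -1.039

-1.039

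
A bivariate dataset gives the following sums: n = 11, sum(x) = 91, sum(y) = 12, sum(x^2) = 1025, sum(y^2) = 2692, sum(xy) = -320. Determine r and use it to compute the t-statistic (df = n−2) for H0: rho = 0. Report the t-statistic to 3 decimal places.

S_xy = nΣxy − ΣxΣy = 11·(-320) − 91·12 = -3520 − 1092 = -4612
S_xx = nΣx² − (Σx)² = 11·1025 − 91² = 11275 − 8281 = 2994
S_yy = nΣy² − (Σy)² = 11·2692 − 12² = 29612 − 144 = 29468
r = S_xy / √(S_xx·S_yy) = -4612 / √(2994·29468) = -4612 / √88227192 = -4612 / 9392.9331 = -0.4910
t = r·√(n−2)/√(1−r²) = -0.4910·√9 / √(1−0.241081) = -1.473000 / 0.871160 = -1.691

-1.691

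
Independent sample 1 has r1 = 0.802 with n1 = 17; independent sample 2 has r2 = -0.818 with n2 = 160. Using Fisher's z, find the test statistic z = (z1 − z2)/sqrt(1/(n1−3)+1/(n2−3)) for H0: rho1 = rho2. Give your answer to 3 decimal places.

Fisher z-transforms: z1 = atanh(0.802) = 1.104193, z2 = atanh(-0.818) = -1.150743; difference d = 2.254936
Var(d) = 1/14 + 1/157 = 0.0714286 + 0.0063694 = 0.0777980
z = d/√Var(d) = 2.254936 / √0.0777980 = 2.254936 / 0.278923 = 8.084

8.084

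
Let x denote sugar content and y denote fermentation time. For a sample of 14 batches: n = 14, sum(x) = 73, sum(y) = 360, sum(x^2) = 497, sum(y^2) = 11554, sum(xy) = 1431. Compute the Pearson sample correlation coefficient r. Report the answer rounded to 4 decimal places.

S_xy = nΣxy − ΣxΣy = 14·1431 − 73·360 = 20034 − 26280 = -6246
S_xx = nΣx² − (Σx)² = 14·497 − 73² = 6958 − 5329 = 1629
S_yy = nΣy² − (Σy)² = 14·11554 − 360² = 161756 − 129600 = 32156
r = S_xy / √(S_xx·S_yy) = -6246 / √(1629·32156) = -6246 / √52382124 = -6246 / 7237.5496 = -0.8630

-0.8630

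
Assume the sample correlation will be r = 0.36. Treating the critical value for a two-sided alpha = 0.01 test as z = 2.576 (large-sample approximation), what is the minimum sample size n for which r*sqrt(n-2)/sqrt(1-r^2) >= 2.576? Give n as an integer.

47

r√(n−2)/√(1−r²) ≥ 2.576  ⇔  n−2 ≥ (2.576)²·(1−r²)/r²
(1−r²)/r² = (1−0.1296)/0.1296 = 6.7160
n ≥ 2 + 6.635776·6.7160 = 2 + 44.5659 = 46.5659
⌈46.5659⌉ = 47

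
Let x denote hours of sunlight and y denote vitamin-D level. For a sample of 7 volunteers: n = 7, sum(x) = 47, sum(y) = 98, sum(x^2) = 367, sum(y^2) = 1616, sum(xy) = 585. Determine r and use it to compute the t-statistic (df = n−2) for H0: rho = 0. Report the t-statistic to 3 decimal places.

-1.921

S_xy = nΣxy − ΣxΣy = 7·585 − 47·98 = 4095 − 4606 = -511
S_xx = nΣx² − (Σx)² = 7·367 − 47² = 2569 − 2209 = 360
S_yy = nΣy² − (Σy)² = 7·1616 − 98² = 11312 − 9604 = 1708
r = S_xy / √(S_xx·S_yy) = -511 / √(360·1708) = -511 / √614880 = -511 / 784.1428 = -0.6517
t = r·√(n−2)/√(1−r²) = -0.6517·√5 / √(1−0.424713) = -1.457246 / 0.758477 = -1.921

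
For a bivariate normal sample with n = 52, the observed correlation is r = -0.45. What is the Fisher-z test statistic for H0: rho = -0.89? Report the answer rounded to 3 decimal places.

z_r = atanh(-0.45) = -0.484700,  z_0 = atanh(-0.89) = -1.421926
SE = 1/√(n−3) = 1/√49 = 0.142857
z = (z_r − z_0)/SE = (-0.484700 − (-1.421926)) / 0.142857 = 0.937226 / 0.142857 = 6.561

6.561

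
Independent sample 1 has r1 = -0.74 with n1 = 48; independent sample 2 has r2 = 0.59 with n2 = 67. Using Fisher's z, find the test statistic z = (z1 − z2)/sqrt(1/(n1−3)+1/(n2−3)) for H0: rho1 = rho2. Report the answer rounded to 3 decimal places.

z1 = atanh(-0.74) = -0.950479,  z2 = atanh(0.59) = 0.677666
SE = √(1/(n1−3) + 1/(n2−3)) = √(1/45 + 1/64) = √(0.0222222 + 0.0156250) = √0.0378472 = 0.194544
z = (z1 − z2)/SE = (-0.950479 − 0.677666) / 0.194544 = -1.628145 / 0.194544 = -8.369

-8.369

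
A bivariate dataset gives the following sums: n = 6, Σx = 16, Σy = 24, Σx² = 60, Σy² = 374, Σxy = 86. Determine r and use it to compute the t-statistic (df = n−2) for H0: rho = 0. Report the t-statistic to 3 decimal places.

0.668

Numerator: nΣxy − (Σx)(Σy) = 6·86 − (16)(24) = 132
Denominator: √[(nΣx²−(Σx)²)(nΣy²−(Σy)²)]
  nΣx²−(Σx)² = 6·60 − 256 = 104;  nΣy²−(Σy)² = 6·374 − 576 = 1668
  √(104·1668) = √173472 = 416.4997
r = 132 / 416.4997 = 0.3169
t = r·√(n−2)/√(1−r²) = 0.3169·√4 / √(1−0.100426) = 0.633800 / 0.948459 = 0.668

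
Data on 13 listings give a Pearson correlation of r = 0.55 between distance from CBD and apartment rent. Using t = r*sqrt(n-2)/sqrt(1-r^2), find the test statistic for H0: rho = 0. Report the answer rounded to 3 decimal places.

2.184

t = r·√(n−2) / √(1−r²) with r = 0.55, n = 13
  = 0.55·√11 / √(1 − 0.3025)
  = 0.55·3.316625 / 0.835165
  = 1.824144 / 0.835165 = 2.184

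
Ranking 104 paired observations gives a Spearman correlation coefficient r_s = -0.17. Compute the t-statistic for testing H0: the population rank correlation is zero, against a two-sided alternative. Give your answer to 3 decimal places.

-1.742

t = r_s·√(n−2) / √(1−r_s²) with r_s = -0.17, n = 104
  = -0.17·√102 / √(1 − 0.0289)
  = -0.17·10.099505 / 0.985444
  = -1.716916 / 0.985444 = -1.742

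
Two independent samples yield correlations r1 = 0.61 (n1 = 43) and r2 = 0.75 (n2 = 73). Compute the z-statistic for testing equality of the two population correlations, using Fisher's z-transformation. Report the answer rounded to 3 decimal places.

Fisher z-transforms: z1 = atanh(0.61) = 0.708921, z2 = atanh(0.75) = 0.972955; difference d = -0.264034
Var(d) = 1/40 + 1/70 = 0.0250000 + 0.0142857 = 0.0392857
z = d/√Var(d) = -0.264034 / √0.0392857 = -0.264034 / 0.198206 = -1.332

-1.332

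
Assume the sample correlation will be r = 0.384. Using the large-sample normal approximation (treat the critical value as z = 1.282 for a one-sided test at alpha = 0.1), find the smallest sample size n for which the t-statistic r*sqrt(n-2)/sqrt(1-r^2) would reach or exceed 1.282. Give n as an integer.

r√(n−2)/√(1−r²) ≥ 1.282  ⇔  n−2 ≥ (1.282)²·(1−r²)/r²
(1−r²)/r² = (1−0.147456)/0.147456 = 5.7817
n ≥ 2 + 1.643524·5.7817 = 2 + 9.5024 = 11.5024
⌈11.5024⌉ = 12

12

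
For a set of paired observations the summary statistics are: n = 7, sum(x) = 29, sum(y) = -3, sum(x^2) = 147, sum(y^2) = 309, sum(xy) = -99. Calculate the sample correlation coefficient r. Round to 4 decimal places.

Numerator: nΣxy − (Σx)(Σy) = 7·(-99) − (29)(-3) = -606
Denominator: √[(nΣx²−(Σx)²)(nΣy²−(Σy)²)]
  nΣx²−(Σx)² = 7·147 − 841 = 188;  nΣy²−(Σy)² = 7·309 − 9 = 2154
  √(188·2154) = √404952 = 636.3584
r = -606 / 636.3584 = -0.9523

-0.9523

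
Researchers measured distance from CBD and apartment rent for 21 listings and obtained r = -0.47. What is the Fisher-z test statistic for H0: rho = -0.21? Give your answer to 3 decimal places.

z_r = atanh(-0.47) = -0.510070,  z_0 = atanh(-0.21) = -0.213171
SE = 1/√(n−3) = 1/√18 = 0.235702
z = (z_r − z_0)/SE = (-0.510070 − (-0.213171)) / 0.235702 = -0.296899 / 0.235702 = -1.260

-1.260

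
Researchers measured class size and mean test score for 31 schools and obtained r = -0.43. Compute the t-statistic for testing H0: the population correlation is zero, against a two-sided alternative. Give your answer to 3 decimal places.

-2.565

t = r·√(n−2) / √(1−r²) with r = -0.43, n = 31
  = -0.43·√29 / √(1 − 0.1849)
  = -0.43·5.385165 / 0.902829
  = -2.315621 / 0.902829 = -2.565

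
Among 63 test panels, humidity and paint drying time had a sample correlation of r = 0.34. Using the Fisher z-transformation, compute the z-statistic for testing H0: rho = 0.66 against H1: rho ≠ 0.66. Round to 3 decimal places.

Fisher z: atanh(0.34) = 0.354093, atanh(0.66) = 0.792814
z = (z_r − z_0)·√(n−3) = (0.354093 − 0.792814)·√60 = -0.438721 · 7.745967 = -3.398

-3.398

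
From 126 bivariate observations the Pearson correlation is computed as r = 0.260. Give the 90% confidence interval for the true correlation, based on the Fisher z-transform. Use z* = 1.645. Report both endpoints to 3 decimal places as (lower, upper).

Fisher z: z_r = atanh(r) = ½·ln((1+0.260)/(1−0.260)) = 0.266108
SE(z) = 1/√(n−3) = 1/√123 = 0.090167
90% ⇒ z* = 1.645; margin = 1.645·0.090167 = 0.148325
CI on z-scale: (0.117783, 0.414433)
Back-transform: tanh(0.117783) = 0.117241, tanh(0.414433) = 0.392230

(0.117, 0.392)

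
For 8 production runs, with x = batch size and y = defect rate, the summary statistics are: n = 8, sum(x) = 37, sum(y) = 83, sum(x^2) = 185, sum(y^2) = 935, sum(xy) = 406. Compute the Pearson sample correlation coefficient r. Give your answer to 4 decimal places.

0.6911

Numerator: nΣxy − (Σx)(Σy) = 8·406 − (37)(83) = 177
Denominator: √[(nΣx²−(Σx)²)(nΣy²−(Σy)²)]
  nΣx²−(Σx)² = 8·185 − 1369 = 111;  nΣy²−(Σy)² = 8·935 − 6889 = 591
  √(111·591) = √65601 = 256.1269
r = 177 / 256.1269 = 0.6911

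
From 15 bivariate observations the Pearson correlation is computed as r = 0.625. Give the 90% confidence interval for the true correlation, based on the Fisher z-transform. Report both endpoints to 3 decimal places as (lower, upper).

(0.253, 0.836)

Fisher z: z_r = atanh(r) = ½·ln((1+0.625)/(1−0.625)) = 0.733169
SE(z) = 1/√(n−3) = 1/√12 = 0.288675
90% ⇒ z* = 1.645; margin = 1.645·0.288675 = 0.474870
CI on z-scale: (0.258299, 1.208039)
Back-transform: tanh(0.258299) = 0.252704, tanh(1.208039) = 0.836090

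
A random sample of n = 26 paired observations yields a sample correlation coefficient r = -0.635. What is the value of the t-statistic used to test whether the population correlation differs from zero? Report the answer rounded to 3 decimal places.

1 − r² = 1 − 0.403225 = 0.596775;  √(1−r²) = 0.772512
√(n−2) = √24 = 4.898979
t = r·√(n−2)/√(1−r²) = -0.635 · 4.898979 / 0.772512 = -4.027

-4.027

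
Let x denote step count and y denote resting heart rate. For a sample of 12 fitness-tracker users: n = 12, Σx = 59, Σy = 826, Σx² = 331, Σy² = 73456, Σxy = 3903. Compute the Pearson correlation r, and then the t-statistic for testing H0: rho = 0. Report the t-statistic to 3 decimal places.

S_xy = nΣxy − ΣxΣy = 12·3903 − 59·826 = 46836 − 48734 = -1898
S_xx = nΣx² − (Σx)² = 12·331 − 59² = 3972 − 3481 = 491
S_yy = nΣy² − (Σy)² = 12·73456 − 826² = 881472 − 682276 = 199196
r = S_xy / √(S_xx·S_yy) = -1898 / √(491·199196) = -1898 / √97805236 = -1898 / 9889.6530 = -0.1919
t = r·√(n−2)/√(1−r²) = -0.1919·√10 / √(1−0.036826) = -0.606841 / 0.981414 = -0.618

-0.618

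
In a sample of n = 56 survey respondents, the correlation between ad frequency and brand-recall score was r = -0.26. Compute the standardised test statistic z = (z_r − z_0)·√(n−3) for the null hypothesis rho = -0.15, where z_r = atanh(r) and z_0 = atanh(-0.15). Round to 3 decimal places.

-0.837

Fisher z: atanh(-0.26) = -0.266108, atanh(-0.15) = -0.151140
z = (z_r − z_0)·√(n−3) = (-0.266108 − (-0.151140))·√53 = -0.114968 · 7.280110 = -0.837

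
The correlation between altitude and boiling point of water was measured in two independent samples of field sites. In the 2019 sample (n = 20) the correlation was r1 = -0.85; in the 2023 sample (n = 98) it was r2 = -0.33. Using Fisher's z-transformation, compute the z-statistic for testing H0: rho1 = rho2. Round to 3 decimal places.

Fisher z-transforms: z1 = atanh(-0.85) = -1.256153, z2 = atanh(-0.33) = -0.342828; difference d = -0.913325
Var(d) = 1/17 + 1/95 = 0.0588235 + 0.0105263 = 0.0693498
z = d/√Var(d) = -0.913325 / √0.0693498 = -0.913325 / 0.263344 = -3.468

-3.468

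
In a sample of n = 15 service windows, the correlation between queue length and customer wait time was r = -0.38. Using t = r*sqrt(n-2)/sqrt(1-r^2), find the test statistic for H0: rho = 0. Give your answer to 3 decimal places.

t = r·√(n−2) / √(1−r²) with r = -0.38, n = 15
  = -0.38·√13 / √(1 − 0.1444)
  = -0.38·3.605551 / 0.924986
  = -1.370109 / 0.924986 = -1.481

-1.481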